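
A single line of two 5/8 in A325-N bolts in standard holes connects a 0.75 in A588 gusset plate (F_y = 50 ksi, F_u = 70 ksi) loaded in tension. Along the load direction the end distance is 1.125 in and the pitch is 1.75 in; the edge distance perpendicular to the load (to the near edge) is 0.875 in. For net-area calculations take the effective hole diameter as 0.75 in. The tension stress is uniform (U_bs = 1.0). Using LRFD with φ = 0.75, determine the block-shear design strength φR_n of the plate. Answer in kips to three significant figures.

61 kips

Shear plane L_v = 1.125 + 1·1.75 = 2.875 in; A_gv = 2.875 × 0.75 = 2.156 in².
A_nv = (2.875 − 1.5·0.75) × 0.75 = 1.312 in².
A_nt = (0.875 − 0.5·0.75) × 0.75 = 0.375 in².
0.6 F_u A_nv = 55.12 kips; 0.6 F_y A_gv = 64.69 kips → shear rupture governs the shear term.
R_n = 55.12 + 1.0 × 70 × 0.375 = 81.38 kips.
Design strength φR_n = 0.75 × 81.38 = 61 kips.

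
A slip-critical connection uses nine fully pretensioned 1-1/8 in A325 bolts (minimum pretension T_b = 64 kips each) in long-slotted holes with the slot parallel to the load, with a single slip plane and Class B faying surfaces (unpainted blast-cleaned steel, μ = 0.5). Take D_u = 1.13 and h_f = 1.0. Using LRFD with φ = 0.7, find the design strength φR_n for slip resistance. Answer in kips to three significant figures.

228 kips

R_n = μ · D_u · h_f · T_b · n_s · n_b = 0.5 × 1.13 × 1.0 × 64 × 1 × 9 = 325.4 kips.
Design strength φR_n = 0.7 × 325.4 = 228 kips.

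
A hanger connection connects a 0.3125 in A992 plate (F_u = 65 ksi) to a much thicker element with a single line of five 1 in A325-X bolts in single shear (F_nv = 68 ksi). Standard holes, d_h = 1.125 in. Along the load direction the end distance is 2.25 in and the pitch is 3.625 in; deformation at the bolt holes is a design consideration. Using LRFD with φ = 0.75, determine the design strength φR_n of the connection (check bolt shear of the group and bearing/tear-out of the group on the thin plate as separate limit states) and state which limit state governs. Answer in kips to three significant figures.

Bolt shear: A_b = π·1²/4 = 0.7854 in²; R_n = 68 × 0.7854 × 5 × 1 = 267 kips → 0.75 × 267 = 200 kips.
Bearing (1.2 l_c t F_u ≤ 2.4 d t F_u): upper limit = 2.4·1·0.3125·65 = 48.75 kips.
  Edge l_c = 2.25 − 1.125/2 = 1.688 → r_n = 41.13 kips; interior l_c = 3.625 − 1.125 = 2.5 → r_n = 48.75 kips.
  R_n,bearing = 1·41.13 + 4·48.75 = 236.1 kips → 0.75 × 236.1 = 177 kips.
Bearing governs: 177 kips.

177 kips (bearing governs)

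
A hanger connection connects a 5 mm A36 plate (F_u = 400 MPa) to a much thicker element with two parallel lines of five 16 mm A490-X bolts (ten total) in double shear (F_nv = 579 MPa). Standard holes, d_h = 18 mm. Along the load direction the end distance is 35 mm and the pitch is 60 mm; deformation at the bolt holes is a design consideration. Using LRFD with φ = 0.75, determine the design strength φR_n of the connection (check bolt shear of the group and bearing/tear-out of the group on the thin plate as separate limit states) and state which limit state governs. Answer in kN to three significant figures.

554 kN (bearing governs)

Bolt shear: A_b = π·16²/4 = 201.1 mm²; R_n = 579 × 201.1 × 10 × 2 / 1000 = 2328 kN → 0.75 × 2328 = 1750 kN.
Bearing (1.2 l_c t F_u ≤ 2.4 d t F_u): upper limit = 2.4·16·5·400 / 1000 = 76.8 kN.
  Edge l_c = 35 − 18/2 = 26 → r_n = 62.4 kN; interior l_c = 60 − 18 = 42 → r_n = 76.8 kN.
  R_n,bearing = 2·62.4 + 8·76.8 = 739.2 kN → 0.75 × 739.2 = 554 kN.
Bearing governs: 554 kN.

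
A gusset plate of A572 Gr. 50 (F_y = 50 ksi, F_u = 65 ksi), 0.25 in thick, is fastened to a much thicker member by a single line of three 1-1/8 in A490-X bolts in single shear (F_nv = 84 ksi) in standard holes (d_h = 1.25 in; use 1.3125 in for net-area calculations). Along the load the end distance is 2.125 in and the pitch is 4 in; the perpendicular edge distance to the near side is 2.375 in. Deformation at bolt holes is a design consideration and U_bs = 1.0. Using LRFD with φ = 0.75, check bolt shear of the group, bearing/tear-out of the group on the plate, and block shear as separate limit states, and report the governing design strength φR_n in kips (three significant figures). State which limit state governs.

Bolt shear: A_b = π·1.125²/4 = 0.994 in²; R_n = 84 × 0.994 × 3 × 1 = 250.5 kips → 0.75 × 250.5 = 188 kips.
Bearing: edge l_c = 1.5, r_n = 29.25 kips; interior l_c = 2.75, r_n = 43.87 kips; R_n = 29.25 + 2·43.87 = 117 kips → 87.7 kips.
Block shear: A_gv = 2.531, A_nv = 1.711, A_nt = 0.4297 in²; R_n = min(0.6F_uA_nv, 0.6F_yA_gv) + U_bs·F_u·A_nt = 94.66 kips → 71 kips.
Block shear governs: 71 kips.

71 kips (block shear governs)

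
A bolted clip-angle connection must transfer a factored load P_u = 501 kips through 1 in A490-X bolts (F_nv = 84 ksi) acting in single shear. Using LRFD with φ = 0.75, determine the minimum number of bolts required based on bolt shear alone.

11 bolts

A_b = π·1²/4 = 0.7854 in².
Per-bolt design strength φR_n = 0.75 × 84 × 0.7854 × 1 = 49.48 kips.
n ≥ 501 / 49.48 = 10.13 → use 11 bolts.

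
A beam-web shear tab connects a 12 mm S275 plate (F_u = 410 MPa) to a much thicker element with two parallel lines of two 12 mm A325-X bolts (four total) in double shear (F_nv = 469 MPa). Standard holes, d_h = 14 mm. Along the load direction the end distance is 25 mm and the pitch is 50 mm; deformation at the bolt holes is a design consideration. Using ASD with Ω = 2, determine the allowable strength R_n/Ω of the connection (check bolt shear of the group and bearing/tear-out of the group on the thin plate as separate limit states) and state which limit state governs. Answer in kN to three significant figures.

Bolt shear: A_b = π·12²/4 = 113.1 mm²; R_n = 469 × 113.1 × 4 × 2 / 1000 = 424.3 kN → 424.3 / 2 = 212 kN.
Bearing (1.2 l_c t F_u ≤ 2.4 d t F_u): upper limit = 2.4·12·12·410 / 1000 = 141.7 kN.
  Edge l_c = 25 − 14/2 = 18 → r_n = 106.3 kN; interior l_c = 50 − 14 = 36 → r_n = 141.7 kN.
  R_n,bearing = 2·106.3 + 2·141.7 = 495.9 kN → 495.9 / 2 = 248 kN.
Bolt shear governs: 212 kN.

212 kN (bolt shear governs)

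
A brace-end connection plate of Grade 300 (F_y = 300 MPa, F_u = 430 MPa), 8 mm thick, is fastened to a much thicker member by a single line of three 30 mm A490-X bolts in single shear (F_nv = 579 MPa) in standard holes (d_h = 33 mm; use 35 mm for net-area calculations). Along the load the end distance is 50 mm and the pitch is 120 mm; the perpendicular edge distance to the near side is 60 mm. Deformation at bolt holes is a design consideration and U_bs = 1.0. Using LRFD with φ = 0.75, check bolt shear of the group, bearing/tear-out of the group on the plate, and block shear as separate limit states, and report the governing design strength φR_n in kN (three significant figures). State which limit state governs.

423 kN (block shear governs)

Bolt shear: A_b = π·30²/4 = 706.9 mm²; R_n = 579 × 706.9 × 3 × 1 / 1000 = 1228 kN → 0.75 × 1228 = 921 kN.
Bearing: edge l_c = 33.5, r_n = 138.3 kN; interior l_c = 87, r_n = 247.7 kN; R_n = 138.3 + 2·247.7 = 633.6 kN → 475 kN.
Block shear: A_gv = 2320, A_nv = 1620, A_nt = 340 mm²; R_n = min(0.6F_uA_nv, 0.6F_yA_gv) + U_bs·F_u·A_nt = 563.8 kN → 423 kN.
Block shear governs: 423 kN.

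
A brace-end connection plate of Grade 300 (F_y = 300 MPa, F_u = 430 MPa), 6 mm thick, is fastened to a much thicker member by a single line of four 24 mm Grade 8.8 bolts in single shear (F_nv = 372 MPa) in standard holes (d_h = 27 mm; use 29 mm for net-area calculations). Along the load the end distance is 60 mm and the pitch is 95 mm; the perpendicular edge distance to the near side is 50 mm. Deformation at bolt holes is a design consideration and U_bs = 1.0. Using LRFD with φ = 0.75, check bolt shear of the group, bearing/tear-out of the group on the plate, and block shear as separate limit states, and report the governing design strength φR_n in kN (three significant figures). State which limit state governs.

Bolt shear: A_b = π·24²/4 = 452.4 mm²; R_n = 372 × 452.4 × 4 × 1 / 1000 = 673.2 kN → 0.75 × 673.2 = 505 kN.
Bearing: edge l_c = 46.5, r_n = 144 kN; interior l_c = 68, r_n = 148.6 kN; R_n = 144 + 3·148.6 = 589.8 kN → 442 kN.
Block shear: A_gv = 2070, A_nv = 1461, A_nt = 213 mm²; R_n = min(0.6F_uA_nv, 0.6F_yA_gv) + U_bs·F_u·A_nt = 464.2 kN → 348 kN.
Block shear governs: 348 kN.

348 kN (block shear governs)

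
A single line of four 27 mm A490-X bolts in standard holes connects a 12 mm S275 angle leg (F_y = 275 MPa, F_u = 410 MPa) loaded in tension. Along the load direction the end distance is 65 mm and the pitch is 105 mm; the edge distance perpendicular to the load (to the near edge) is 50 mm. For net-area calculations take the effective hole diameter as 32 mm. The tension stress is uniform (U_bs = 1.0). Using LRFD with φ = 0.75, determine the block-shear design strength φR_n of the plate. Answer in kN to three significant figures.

Shear plane L_v = 65 + 3·105 = 380 mm; A_gv = 380 × 12 = 4560 mm².
A_nv = (380 − 3.5·32) × 12 = 3216 mm².
A_nt = (50 − 0.5·32) × 12 = 408 mm².
0.6 F_u A_nv = 791.1 kN; 0.6 F_y A_gv = 752.4 kN → shear yielding governs the shear term.
R_n = 752.4 + 1.0 × 410 × 408 / 1000 = 919.7 kN.
Design strength φR_n = 0.75 × 919.7 = 690 kN.

690 kN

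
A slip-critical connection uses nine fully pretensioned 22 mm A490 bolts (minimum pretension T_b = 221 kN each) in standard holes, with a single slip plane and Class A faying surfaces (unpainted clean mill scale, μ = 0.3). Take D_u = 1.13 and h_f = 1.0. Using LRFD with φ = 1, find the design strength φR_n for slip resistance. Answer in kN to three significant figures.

R_n = μ · D_u · h_f · T_b · n_s · n_b = 0.3 × 1.13 × 1.0 × 221 × 1 × 9 = 674.3 kN.
Design strength φR_n = 1 × 674.3 = 674 kN.

674 kN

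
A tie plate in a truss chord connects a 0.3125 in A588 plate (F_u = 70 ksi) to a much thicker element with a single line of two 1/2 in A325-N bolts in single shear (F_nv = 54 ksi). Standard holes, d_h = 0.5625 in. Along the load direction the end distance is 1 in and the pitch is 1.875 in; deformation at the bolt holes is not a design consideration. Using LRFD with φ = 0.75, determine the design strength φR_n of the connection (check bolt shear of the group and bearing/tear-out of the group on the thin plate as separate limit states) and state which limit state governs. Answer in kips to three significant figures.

Bolt shear: A_b = π·0.5²/4 = 0.1963 in²; R_n = 54 × 0.1963 × 2 × 1 = 21.21 kips → 0.75 × 21.21 = 15.9 kips.
Bearing (1.5 l_c t F_u ≤ 3.0 d t F_u): upper limit = 3.0·0.5·0.3125·70 = 32.81 kips.
  Edge l_c = 1 − 0.5625/2 = 0.7188 → r_n = 23.58 kips; interior l_c = 1.875 − 0.5625 = 1.312 → r_n = 32.81 kips.
  R_n,bearing = 1·23.58 + 1·32.81 = 56.4 kips → 0.75 × 56.4 = 42.3 kips.
Bolt shear governs: 15.9 kips.

15.9 kips (bolt shear governs)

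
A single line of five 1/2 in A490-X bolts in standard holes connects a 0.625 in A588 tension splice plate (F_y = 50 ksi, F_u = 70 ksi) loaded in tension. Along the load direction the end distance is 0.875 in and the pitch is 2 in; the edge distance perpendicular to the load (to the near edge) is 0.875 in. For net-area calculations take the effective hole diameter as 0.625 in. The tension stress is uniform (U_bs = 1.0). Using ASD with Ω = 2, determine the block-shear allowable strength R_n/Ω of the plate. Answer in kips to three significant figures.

Shear plane L_v = 0.875 + 4·2 = 8.875 in; A_gv = 8.875 × 0.625 = 5.547 in².
A_nv = (8.875 − 4.5·0.625) × 0.625 = 3.789 in².
A_nt = (0.875 − 0.5·0.625) × 0.625 = 0.3516 in².
0.6 F_u A_nv = 159.1 kips; 0.6 F_y A_gv = 166.4 kips → shear rupture governs the shear term.
R_n = 159.1 + 1.0 × 70 × 0.3516 = 183.8 kips.
Allowable strength R_n/Ω = 183.8 / 2 = 91.9 kips.

91.9 kips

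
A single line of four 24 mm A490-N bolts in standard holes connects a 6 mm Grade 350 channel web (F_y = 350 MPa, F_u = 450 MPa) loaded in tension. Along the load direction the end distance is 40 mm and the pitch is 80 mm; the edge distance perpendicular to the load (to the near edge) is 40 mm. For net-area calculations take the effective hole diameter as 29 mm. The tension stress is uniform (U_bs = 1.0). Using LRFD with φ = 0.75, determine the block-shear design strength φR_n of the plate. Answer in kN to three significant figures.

269 kN

Shear plane L_v = 40 + 3·80 = 280 mm; A_gv = 280 × 6 = 1680 mm².
A_nv = (280 − 3.5·29) × 6 = 1071 mm².
A_nt = (40 − 0.5·29) × 6 = 153 mm².
0.6 F_u A_nv = 289.2 kN; 0.6 F_y A_gv = 352.8 kN → shear rupture governs the shear term.
R_n = 289.2 + 1.0 × 450 × 153 / 1000 = 358 kN.
Design strength φR_n = 0.75 × 358 = 269 kN.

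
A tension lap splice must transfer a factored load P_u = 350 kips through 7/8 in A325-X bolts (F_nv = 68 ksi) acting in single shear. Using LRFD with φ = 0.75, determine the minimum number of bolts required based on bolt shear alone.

A_b = π·0.875²/4 = 0.6013 in².
Per-bolt design strength φR_n = 0.75 × 68 × 0.6013 × 1 = 30.67 kips.
n ≥ 350 / 30.67 = 11.41 → use 12 bolts.

12 bolts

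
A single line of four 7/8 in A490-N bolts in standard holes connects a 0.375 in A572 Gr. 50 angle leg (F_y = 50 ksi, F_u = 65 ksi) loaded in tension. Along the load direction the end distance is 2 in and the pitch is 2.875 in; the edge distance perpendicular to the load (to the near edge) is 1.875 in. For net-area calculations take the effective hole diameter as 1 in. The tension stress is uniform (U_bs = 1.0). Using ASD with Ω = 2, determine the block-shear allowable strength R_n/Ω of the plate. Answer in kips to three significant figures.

68.9 kips

Shear plane L_v = 2 + 3·2.875 = 10.62 in; A_gv = 10.62 × 0.375 = 3.984 in².
A_nv = (10.62 − 3.5·1) × 0.375 = 2.672 in².
A_nt = (1.875 − 0.5·1) × 0.375 = 0.5156 in².
0.6 F_u A_nv = 104.2 kips; 0.6 F_y A_gv = 119.5 kips → shear rupture governs the shear term.
R_n = 104.2 + 1.0 × 65 × 0.5156 = 137.7 kips.
Allowable strength R_n/Ω = 137.7 / 2 = 68.9 kips.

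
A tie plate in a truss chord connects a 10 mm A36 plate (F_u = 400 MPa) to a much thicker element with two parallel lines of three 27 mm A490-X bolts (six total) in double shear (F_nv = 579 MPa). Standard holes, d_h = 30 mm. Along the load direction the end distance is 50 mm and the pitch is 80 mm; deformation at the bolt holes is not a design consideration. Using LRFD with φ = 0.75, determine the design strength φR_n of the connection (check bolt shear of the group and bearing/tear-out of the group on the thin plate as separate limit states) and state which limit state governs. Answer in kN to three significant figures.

1220 kN (bearing governs)

Bolt shear: A_b = π·27²/4 = 572.6 mm²; R_n = 579 × 572.6 × 6 × 2 / 1000 = 3978 kN → 0.75 × 3978 = 2980 kN.
Bearing (1.5 l_c t F_u ≤ 3.0 d t F_u): upper limit = 3.0·27·10·400 / 1000 = 324 kN.
  Edge l_c = 50 − 30/2 = 35 → r_n = 210 kN; interior l_c = 80 − 30 = 50 → r_n = 300 kN.
  R_n,bearing = 2·210 + 4·300 = 1620 kN → 0.75 × 1620 = 1220 kN.
Bearing governs: 1220 kN.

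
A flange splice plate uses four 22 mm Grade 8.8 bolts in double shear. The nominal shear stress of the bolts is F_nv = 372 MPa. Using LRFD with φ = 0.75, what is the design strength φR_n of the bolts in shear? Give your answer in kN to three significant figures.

848 kN

A_b = π × 22² / 4 = 380.1 mm².
R_n = F_nv · A_b · n · n_s = 372 × 380.1 × 4 × 2 / 1000 = 1131 kN.
Design strength φR_n = 0.75 × 1131 = 848 kN.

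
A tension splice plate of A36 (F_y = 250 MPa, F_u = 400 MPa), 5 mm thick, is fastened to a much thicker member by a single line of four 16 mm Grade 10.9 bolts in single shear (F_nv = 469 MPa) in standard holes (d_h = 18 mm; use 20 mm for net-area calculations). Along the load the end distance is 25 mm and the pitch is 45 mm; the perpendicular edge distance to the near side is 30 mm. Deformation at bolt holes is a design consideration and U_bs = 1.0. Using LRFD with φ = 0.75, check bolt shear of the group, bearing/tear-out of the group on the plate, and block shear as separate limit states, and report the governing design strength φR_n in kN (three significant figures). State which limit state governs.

111 kN (block shear governs)

Bolt shear: A_b = π·16²/4 = 201.1 mm²; R_n = 469 × 201.1 × 4 × 1 / 1000 = 377.2 kN → 0.75 × 377.2 = 283 kN.
Bearing: edge l_c = 16, r_n = 38.4 kN; interior l_c = 27, r_n = 64.8 kN; R_n = 38.4 + 3·64.8 = 232.8 kN → 175 kN.
Block shear: A_gv = 800, A_nv = 450, A_nt = 100 mm²; R_n = min(0.6F_uA_nv, 0.6F_yA_gv) + U_bs·F_u·A_nt = 148 kN → 111 kN.
Block shear governs: 111 kN.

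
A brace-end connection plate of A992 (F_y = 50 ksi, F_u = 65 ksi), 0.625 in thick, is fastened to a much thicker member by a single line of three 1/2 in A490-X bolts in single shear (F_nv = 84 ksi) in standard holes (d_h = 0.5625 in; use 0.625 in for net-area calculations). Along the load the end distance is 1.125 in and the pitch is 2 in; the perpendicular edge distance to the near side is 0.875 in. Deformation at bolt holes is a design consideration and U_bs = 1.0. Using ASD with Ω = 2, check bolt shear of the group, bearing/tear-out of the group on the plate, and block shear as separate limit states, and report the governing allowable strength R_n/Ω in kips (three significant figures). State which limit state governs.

24.7 kips (bolt shear governs)

Bolt shear: A_b = π·0.5²/4 = 0.1963 in²; R_n = 84 × 0.1963 × 3 × 1 = 49.48 kips → 49.48 / 2 = 24.7 kips.
Bearing: edge l_c = 0.8438, r_n = 41.13 kips; interior l_c = 1.438, r_n = 48.75 kips; R_n = 41.13 + 2·48.75 = 138.6 kips → 69.3 kips.
Block shear: A_gv = 3.203, A_nv = 2.227, A_nt = 0.3516 in²; R_n = min(0.6F_uA_nv, 0.6F_yA_gv) + U_bs·F_u·A_nt = 109.7 kips → 54.8 kips.
Bolt shear governs: 24.7 kips.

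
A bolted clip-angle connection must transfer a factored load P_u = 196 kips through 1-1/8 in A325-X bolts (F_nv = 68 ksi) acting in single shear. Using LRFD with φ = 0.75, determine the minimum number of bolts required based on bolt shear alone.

A_b = π·1.125²/4 = 0.994 in².
Per-bolt design strength φR_n = 0.75 × 68 × 0.994 × 1 = 50.69 kips.
n ≥ 196 / 50.69 = 3.866 → use 4 bolts.

4 bolts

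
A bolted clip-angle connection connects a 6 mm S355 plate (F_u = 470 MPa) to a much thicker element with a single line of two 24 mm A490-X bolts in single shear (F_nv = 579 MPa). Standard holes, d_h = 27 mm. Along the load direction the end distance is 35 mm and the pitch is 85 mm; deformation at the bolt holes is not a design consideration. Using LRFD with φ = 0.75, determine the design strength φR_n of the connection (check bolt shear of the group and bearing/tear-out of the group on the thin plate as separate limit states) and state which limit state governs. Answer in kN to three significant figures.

Bolt shear: A_b = π·24²/4 = 452.4 mm²; R_n = 579 × 452.4 × 2 × 1 / 1000 = 523.9 kN → 0.75 × 523.9 = 393 kN.
Bearing (1.5 l_c t F_u ≤ 3.0 d t F_u): upper limit = 3.0·24·6·470 / 1000 = 203 kN.
  Edge l_c = 35 − 27/2 = 21.5 → r_n = 90.95 kN; interior l_c = 85 − 27 = 58 → r_n = 203 kN.
  R_n,bearing = 1·90.95 + 1·203 = 294 kN → 0.75 × 294 = 220 kN.
Bearing governs: 220 kN.

220 kN (bearing governs)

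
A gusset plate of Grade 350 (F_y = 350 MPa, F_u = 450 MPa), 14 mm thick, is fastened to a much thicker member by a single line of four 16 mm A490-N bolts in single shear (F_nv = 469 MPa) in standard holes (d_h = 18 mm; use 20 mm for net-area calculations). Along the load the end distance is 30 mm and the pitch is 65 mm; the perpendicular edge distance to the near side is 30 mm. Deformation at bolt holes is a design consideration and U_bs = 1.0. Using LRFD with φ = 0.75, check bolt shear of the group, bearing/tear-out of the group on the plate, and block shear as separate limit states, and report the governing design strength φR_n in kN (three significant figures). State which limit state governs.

283 kN (bolt shear governs)

Bolt shear: A_b = π·16²/4 = 201.1 mm²; R_n = 469 × 201.1 × 4 × 1 / 1000 = 377.2 kN → 0.75 × 377.2 = 283 kN.
Bearing: edge l_c = 21, r_n = 158.8 kN; interior l_c = 47, r_n = 241.9 kN; R_n = 158.8 + 3·241.9 = 884.5 kN → 663 kN.
Block shear: A_gv = 3150, A_nv = 2170, A_nt = 280 mm²; R_n = min(0.6F_uA_nv, 0.6F_yA_gv) + U_bs·F_u·A_nt = 711.9 kN → 534 kN.
Bolt shear governs: 283 kN.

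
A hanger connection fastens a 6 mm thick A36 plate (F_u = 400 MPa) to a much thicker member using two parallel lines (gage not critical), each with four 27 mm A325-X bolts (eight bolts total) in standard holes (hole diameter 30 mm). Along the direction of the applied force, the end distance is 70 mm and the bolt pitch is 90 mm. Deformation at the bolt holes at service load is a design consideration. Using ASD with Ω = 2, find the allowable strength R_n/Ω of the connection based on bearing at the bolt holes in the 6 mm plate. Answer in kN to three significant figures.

622 kN

Per bolt r_n = 1.2 l_c t F_u ≤ 2.4 d t F_u; upper limit = 2.4 × 27 × 6 × 400 / 1000 = 155.5 kN.
Edge bolt: l_c = 70 − 30/2 = 55 mm → 1.2 × 55 × 6 × 400 / 1000 = 158.4 → r_n = 155.5 kN.
Interior bolts: l_c = 90 − 30 = 60 mm → 1.2 × 60 × 6 × 400 / 1000 = 172.8 → r_n = 155.5 kN.
R_n = 2 × 155.5 + 6 × 155.5 = 1244 kN.
Allowable strength R_n/Ω = 1244 / 2 = 622 kN.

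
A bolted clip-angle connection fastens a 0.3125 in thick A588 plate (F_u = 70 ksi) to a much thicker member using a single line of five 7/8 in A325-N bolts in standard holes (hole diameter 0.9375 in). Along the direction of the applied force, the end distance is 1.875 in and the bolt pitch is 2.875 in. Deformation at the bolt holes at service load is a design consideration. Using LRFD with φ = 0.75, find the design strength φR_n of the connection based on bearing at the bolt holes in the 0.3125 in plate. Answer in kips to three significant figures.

Per bolt r_n = 1.2 l_c t F_u ≤ 2.4 d t F_u; upper limit = 2.4 × 0.875 × 0.3125 × 70 = 45.94 kips.
Edge bolt: l_c = 1.875 − 0.9375/2 = 1.406 in → 1.2 × 1.406 × 0.3125 × 70 = 36.91 → r_n = 36.91 kips.
Interior bolts: l_c = 2.875 − 0.9375 = 1.938 in → 1.2 × 1.938 × 0.3125 × 70 = 50.86 → r_n = 45.94 kips.
R_n = 1 × 36.91 + 4 × 45.94 = 220.7 kips.
Design strength φR_n = 0.75 × 220.7 = 165 kips.

165 kips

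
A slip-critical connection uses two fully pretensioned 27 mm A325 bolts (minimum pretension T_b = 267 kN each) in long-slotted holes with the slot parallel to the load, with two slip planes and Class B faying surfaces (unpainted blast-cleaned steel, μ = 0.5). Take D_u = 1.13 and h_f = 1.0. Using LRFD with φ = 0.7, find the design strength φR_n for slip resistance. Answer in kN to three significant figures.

R_n = μ · D_u · h_f · T_b · n_s · n_b = 0.5 × 1.13 × 1.0 × 267 × 2 × 2 = 603.4 kN.
Design strength φR_n = 0.7 × 603.4 = 422 kN.

422 kN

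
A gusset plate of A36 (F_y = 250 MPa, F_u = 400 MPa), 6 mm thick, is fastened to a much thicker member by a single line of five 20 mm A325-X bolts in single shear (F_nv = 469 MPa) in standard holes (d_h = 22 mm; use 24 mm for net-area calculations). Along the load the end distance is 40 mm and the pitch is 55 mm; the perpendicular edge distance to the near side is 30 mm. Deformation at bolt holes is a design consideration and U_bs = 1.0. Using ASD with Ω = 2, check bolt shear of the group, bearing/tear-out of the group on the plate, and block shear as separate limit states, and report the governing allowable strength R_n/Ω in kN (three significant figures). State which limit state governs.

131 kN (block shear governs)

Bolt shear: A_b = π·20²/4 = 314.2 mm²; R_n = 469 × 314.2 × 5 × 1 / 1000 = 736.7 kN → 736.7 / 2 = 368 kN.
Bearing: edge l_c = 29, r_n = 83.52 kN; interior l_c = 33, r_n = 95.04 kN; R_n = 83.52 + 4·95.04 = 463.7 kN → 232 kN.
Block shear: A_gv = 1560, A_nv = 912, A_nt = 108 mm²; R_n = min(0.6F_uA_nv, 0.6F_yA_gv) + U_bs·F_u·A_nt = 262.1 kN → 131 kN.
Block shear governs: 131 kN.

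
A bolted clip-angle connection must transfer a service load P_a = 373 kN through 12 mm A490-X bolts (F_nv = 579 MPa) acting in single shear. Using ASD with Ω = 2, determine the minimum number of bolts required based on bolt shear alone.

A_b = π·12²/4 = 113.1 mm².
Per-bolt allowable strength R_n/Ω = 579 × 113.1 × 1 / 1000 / 2 = 32.74 kN.
n ≥ 373 / 32.74 = 11.39 → use 12 bolts.

12 bolts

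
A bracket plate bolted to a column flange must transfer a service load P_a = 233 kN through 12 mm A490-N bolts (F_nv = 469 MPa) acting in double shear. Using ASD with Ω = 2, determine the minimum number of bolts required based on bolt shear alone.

5 bolts

A_b = π·12²/4 = 113.1 mm².
Per-bolt allowable strength R_n/Ω = 469 × 113.1 × 2 / 1000 / 2 = 53.04 kN.
n ≥ 233 / 53.04 = 4.393 → use 5 bolts.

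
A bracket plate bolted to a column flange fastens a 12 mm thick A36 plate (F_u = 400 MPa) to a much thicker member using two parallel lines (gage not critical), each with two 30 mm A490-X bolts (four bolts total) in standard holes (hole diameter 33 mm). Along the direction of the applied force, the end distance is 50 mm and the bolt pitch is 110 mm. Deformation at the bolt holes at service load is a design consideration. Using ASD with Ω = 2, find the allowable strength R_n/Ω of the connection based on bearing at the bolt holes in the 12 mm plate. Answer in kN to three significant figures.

Per bolt r_n = 1.2 l_c t F_u ≤ 2.4 d t F_u; upper limit = 2.4 × 30 × 12 × 400 / 1000 = 345.6 kN.
Edge bolt: l_c = 50 − 33/2 = 33.5 mm → 1.2 × 33.5 × 12 × 400 / 1000 = 193 → r_n = 193 kN.
Interior bolts: l_c = 110 − 33 = 77 mm → 1.2 × 77 × 12 × 400 / 1000 = 443.5 → r_n = 345.6 kN.
R_n = 2 × 193 + 2 × 345.6 = 1077 kN.
Allowable strength R_n/Ω = 1077 / 2 = 539 kN.

539 kN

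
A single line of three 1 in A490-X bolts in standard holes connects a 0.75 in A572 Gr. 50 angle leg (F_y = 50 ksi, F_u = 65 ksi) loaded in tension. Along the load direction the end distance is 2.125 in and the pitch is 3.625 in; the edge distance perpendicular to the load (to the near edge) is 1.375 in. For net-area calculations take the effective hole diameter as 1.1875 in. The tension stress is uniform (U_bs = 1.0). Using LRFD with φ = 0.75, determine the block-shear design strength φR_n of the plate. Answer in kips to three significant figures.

169 kips

Shear plane L_v = 2.125 + 2·3.625 = 9.375 in; A_gv = 9.375 × 0.75 = 7.031 in².
A_nv = (9.375 − 2.5·1.1875) × 0.75 = 4.805 in².
A_nt = (1.375 − 0.5·1.1875) × 0.75 = 0.5859 in².
0.6 F_u A_nv = 187.4 kips; 0.6 F_y A_gv = 210.9 kips → shear rupture governs the shear term.
R_n = 187.4 + 1.0 × 65 × 0.5859 = 225.5 kips.
Design strength φR_n = 0.75 × 225.5 = 169 kips.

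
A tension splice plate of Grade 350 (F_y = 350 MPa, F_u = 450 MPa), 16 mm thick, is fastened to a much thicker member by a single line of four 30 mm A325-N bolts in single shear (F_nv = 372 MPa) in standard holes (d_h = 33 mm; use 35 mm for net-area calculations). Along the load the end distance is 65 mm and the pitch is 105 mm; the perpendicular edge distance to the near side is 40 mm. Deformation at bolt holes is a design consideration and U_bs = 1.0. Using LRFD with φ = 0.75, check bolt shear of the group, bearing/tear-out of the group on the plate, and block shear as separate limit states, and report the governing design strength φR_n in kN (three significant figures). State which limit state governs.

Bolt shear: A_b = π·30²/4 = 706.9 mm²; R_n = 372 × 706.9 × 4 × 1 / 1000 = 1052 kN → 0.75 × 1052 = 789 kN.
Bearing: edge l_c = 48.5, r_n = 419 kN; interior l_c = 72, r_n = 518.4 kN; R_n = 419 + 3·518.4 = 1974 kN → 1480 kN.
Block shear: A_gv = 6080, A_nv = 4120, A_nt = 360 mm²; R_n = min(0.6F_uA_nv, 0.6F_yA_gv) + U_bs·F_u·A_nt = 1274 kN → 956 kN.
Bolt shear governs: 789 kN.

789 kN (bolt shear governs)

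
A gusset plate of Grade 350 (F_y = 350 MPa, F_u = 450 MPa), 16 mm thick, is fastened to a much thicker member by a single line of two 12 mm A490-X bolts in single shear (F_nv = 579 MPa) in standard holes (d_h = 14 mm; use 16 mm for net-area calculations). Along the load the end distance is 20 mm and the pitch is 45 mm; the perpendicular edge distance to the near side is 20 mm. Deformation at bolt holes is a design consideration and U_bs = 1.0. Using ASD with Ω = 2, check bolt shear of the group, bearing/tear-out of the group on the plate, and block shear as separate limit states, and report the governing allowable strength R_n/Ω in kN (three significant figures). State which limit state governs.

65.5 kN (bolt shear governs)

Bolt shear: A_b = π·12²/4 = 113.1 mm²; R_n = 579 × 113.1 × 2 × 1 / 1000 = 131 kN → 131 / 2 = 65.5 kN.
Bearing: edge l_c = 13, r_n = 112.3 kN; interior l_c = 31, r_n = 207.4 kN; R_n = 112.3 + 1·207.4 = 319.7 kN → 160 kN.
Block shear: A_gv = 1040, A_nv = 656, A_nt = 192 mm²; R_n = min(0.6F_uA_nv, 0.6F_yA_gv) + U_bs·F_u·A_nt = 263.5 kN → 132 kN.
Bolt shear governs: 65.5 kN.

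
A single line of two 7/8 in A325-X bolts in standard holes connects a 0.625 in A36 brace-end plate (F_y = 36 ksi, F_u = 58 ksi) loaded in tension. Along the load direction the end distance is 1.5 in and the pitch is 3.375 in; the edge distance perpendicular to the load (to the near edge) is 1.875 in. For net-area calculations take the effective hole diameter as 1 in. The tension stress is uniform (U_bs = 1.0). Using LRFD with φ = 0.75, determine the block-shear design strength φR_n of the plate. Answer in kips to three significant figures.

86.7 kips

Shear plane L_v = 1.5 + 1·3.375 = 4.875 in; A_gv = 4.875 × 0.625 = 3.047 in².
A_nv = (4.875 − 1.5·1) × 0.625 = 2.109 in².
A_nt = (1.875 − 0.5·1) × 0.625 = 0.8594 in².
0.6 F_u A_nv = 73.41 kips; 0.6 F_y A_gv = 65.81 kips → shear yielding governs the shear term.
R_n = 65.81 + 1.0 × 58 × 0.8594 = 115.7 kips.
Design strength φR_n = 0.75 × 115.7 = 86.7 kips.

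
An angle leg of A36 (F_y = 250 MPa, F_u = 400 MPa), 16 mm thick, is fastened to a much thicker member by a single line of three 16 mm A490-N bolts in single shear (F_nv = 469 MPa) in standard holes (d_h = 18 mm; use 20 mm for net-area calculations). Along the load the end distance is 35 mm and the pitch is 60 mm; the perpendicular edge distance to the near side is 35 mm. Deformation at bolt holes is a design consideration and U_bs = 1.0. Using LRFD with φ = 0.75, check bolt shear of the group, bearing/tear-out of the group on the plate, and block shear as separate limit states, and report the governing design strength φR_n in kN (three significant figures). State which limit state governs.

212 kN (bolt shear governs)

Bolt shear: A_b = π·16²/4 = 201.1 mm²; R_n = 469 × 201.1 × 3 × 1 / 1000 = 282.9 kN → 0.75 × 282.9 = 212 kN.
Bearing: edge l_c = 26, r_n = 199.7 kN; interior l_c = 42, r_n = 245.8 kN; R_n = 199.7 + 2·245.8 = 691.2 kN → 518 kN.
Block shear: A_gv = 2480, A_nv = 1680, A_nt = 400 mm²; R_n = min(0.6F_uA_nv, 0.6F_yA_gv) + U_bs·F_u·A_nt = 532 kN → 399 kN.
Bolt shear governs: 212 kN.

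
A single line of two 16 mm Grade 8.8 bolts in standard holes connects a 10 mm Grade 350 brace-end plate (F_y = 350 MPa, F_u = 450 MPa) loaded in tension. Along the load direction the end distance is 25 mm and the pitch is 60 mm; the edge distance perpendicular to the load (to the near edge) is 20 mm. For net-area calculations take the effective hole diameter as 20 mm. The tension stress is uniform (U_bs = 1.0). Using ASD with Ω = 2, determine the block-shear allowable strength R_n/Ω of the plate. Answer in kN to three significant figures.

Shear plane L_v = 25 + 1·60 = 85 mm; A_gv = 85 × 10 = 850 mm².
A_nv = (85 − 1.5·20) × 10 = 550 mm².
A_nt = (20 − 0.5·20) × 10 = 100 mm².
0.6 F_u A_nv = 148.5 kN; 0.6 F_y A_gv = 178.5 kN → shear rupture governs the shear term.
R_n = 148.5 + 1.0 × 450 × 100 / 1000 = 193.5 kN.
Allowable strength R_n/Ω = 193.5 / 2 = 96.8 kN.

96.8 kN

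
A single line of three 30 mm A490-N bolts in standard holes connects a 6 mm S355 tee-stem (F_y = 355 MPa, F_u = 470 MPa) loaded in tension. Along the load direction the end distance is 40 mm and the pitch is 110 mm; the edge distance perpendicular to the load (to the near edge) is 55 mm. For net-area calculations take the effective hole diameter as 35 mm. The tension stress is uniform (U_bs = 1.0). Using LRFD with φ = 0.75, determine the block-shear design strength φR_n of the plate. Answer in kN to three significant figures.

298 kN

Shear plane L_v = 40 + 2·110 = 260 mm; A_gv = 260 × 6 = 1560 mm².
A_nv = (260 − 2.5·35) × 6 = 1035 mm².
A_nt = (55 − 0.5·35) × 6 = 225 mm².
0.6 F_u A_nv = 291.9 kN; 0.6 F_y A_gv = 332.3 kN → shear rupture governs the shear term.
R_n = 291.9 + 1.0 × 470 × 225 / 1000 = 397.6 kN.
Design strength φR_n = 0.75 × 397.6 = 298 kN.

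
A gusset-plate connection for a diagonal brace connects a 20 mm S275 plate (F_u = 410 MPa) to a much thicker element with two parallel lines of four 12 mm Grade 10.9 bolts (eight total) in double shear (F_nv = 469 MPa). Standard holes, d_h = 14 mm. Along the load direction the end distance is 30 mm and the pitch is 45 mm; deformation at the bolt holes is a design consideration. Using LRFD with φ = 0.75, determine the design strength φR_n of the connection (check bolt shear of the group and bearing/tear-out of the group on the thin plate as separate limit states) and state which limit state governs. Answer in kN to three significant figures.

Bolt shear: A_b = π·12²/4 = 113.1 mm²; R_n = 469 × 113.1 × 8 × 2 / 1000 = 848.7 kN → 0.75 × 848.7 = 637 kN.
Bearing (1.2 l_c t F_u ≤ 2.4 d t F_u): upper limit = 2.4·12·20·410 / 1000 = 236.2 kN.
  Edge l_c = 30 − 14/2 = 23 → r_n = 226.3 kN; interior l_c = 45 − 14 = 31 → r_n = 236.2 kN.
  R_n,bearing = 2·226.3 + 6·236.2 = 1870 kN → 0.75 × 1870 = 1400 kN.
Bolt shear governs: 637 kN.

637 kN (bolt shear governs)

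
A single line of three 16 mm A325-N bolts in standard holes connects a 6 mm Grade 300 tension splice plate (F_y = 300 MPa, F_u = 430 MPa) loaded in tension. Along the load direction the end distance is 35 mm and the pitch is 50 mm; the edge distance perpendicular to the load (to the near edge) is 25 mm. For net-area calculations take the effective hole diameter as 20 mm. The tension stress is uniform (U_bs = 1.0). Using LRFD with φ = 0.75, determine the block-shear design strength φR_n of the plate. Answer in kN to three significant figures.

Shear plane L_v = 35 + 2·50 = 135 mm; A_gv = 135 × 6 = 810 mm².
A_nv = (135 − 2.5·20) × 6 = 510 mm².
A_nt = (25 − 0.5·20) × 6 = 90 mm².
0.6 F_u A_nv = 131.6 kN; 0.6 F_y A_gv = 145.8 kN → shear rupture governs the shear term.
R_n = 131.6 + 1.0 × 430 × 90 / 1000 = 170.3 kN.
Design strength φR_n = 0.75 × 170.3 = 128 kN.

128 kN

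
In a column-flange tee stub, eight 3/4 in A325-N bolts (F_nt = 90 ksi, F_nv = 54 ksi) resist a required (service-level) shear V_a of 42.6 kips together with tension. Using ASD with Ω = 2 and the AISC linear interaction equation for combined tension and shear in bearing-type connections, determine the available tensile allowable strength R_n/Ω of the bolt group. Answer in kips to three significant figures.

A_b = π·0.75²/4 = 0.4418 in²; f_rv = 42.6 / (8 × 0.4418) = 12.05 ksi.
F'_nt = 1.3 F_nt − (Ω F_nt / F_nv) f_rv = 1.3·90 − (2·90/54)·12.05 = 76.82 ksi, capped at F_nt → F'_nt = 76.82 ksi.
R_n = F'_nt · A_b · n = 76.82 × 0.4418 × 8 = 271.5 kips.
Allowable strength R_n/Ω = 271.5 / 2 = 136 kips.

136 kips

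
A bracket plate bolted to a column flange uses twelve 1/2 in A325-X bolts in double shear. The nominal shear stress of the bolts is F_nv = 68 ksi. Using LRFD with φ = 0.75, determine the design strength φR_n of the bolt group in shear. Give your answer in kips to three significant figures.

240 kips

A_b = π × 0.5² / 4 = 0.1963 in².
R_n = F_nv · A_b · n · n_s = 68 × 0.1963 × 12 × 2 = 320.4 kips.
Design strength φR_n = 0.75 × 320.4 = 240 kips.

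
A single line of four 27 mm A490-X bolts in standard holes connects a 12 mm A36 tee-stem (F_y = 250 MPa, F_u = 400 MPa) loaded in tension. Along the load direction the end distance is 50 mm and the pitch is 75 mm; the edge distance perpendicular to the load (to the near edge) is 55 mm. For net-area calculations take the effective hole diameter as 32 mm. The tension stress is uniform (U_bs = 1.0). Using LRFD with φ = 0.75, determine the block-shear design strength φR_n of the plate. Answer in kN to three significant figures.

492 kN

Shear plane L_v = 50 + 3·75 = 275 mm; A_gv = 275 × 12 = 3300 mm².
A_nv = (275 − 3.5·32) × 12 = 1956 mm².
A_nt = (55 − 0.5·32) × 12 = 468 mm².
0.6 F_u A_nv = 469.4 kN; 0.6 F_y A_gv = 495 kN → shear rupture governs the shear term.
R_n = 469.4 + 1.0 × 400 × 468 / 1000 = 656.6 kN.
Design strength φR_n = 0.75 × 656.6 = 492 kN.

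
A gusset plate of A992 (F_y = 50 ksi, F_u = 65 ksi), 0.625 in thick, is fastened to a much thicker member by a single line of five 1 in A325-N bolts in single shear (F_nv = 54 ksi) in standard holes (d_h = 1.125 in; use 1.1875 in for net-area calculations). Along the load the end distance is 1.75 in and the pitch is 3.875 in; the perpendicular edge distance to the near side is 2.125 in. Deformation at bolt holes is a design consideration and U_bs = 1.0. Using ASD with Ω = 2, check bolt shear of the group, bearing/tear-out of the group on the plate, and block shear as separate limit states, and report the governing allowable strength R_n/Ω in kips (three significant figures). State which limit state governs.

106 kips (bolt shear governs)

Bolt shear: A_b = π·1²/4 = 0.7854 in²; R_n = 54 × 0.7854 × 5 × 1 = 212.1 kips → 212.1 / 2 = 106 kips.
Bearing: edge l_c = 1.188, r_n = 57.89 kips; interior l_c = 2.75, r_n = 97.5 kips; R_n = 57.89 + 4·97.5 = 447.9 kips → 224 kips.
Block shear: A_gv = 10.78, A_nv = 7.441, A_nt = 0.957 in²; R_n = min(0.6F_uA_nv, 0.6F_yA_gv) + U_bs·F_u·A_nt = 352.4 kips → 176 kips.
Bolt shear governs: 106 kips.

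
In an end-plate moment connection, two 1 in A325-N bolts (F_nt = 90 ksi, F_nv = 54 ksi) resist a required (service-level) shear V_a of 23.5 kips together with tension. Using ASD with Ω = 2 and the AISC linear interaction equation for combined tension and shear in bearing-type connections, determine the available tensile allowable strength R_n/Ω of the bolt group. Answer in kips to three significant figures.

A_b = π·1²/4 = 0.7854 in²; f_rv = 23.5 / (2 × 0.7854) = 14.96 ksi.
F'_nt = 1.3 F_nt − (Ω F_nt / F_nv) f_rv = 1.3·90 − (2·90/54)·14.96 = 67.13 ksi, capped at F_nt → F'_nt = 67.13 ksi.
R_n = F'_nt · A_b · n = 67.13 × 0.7854 × 2 = 105.4 kips.
Allowable strength R_n/Ω = 105.4 / 2 = 52.7 kips.

52.7 kips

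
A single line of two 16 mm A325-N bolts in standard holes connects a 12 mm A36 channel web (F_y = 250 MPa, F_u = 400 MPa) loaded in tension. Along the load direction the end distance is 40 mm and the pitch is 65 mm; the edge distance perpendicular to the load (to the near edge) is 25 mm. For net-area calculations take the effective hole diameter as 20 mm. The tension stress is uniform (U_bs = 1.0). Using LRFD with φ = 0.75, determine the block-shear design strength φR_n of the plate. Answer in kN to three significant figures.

196 kN

Shear plane L_v = 40 + 1·65 = 105 mm; A_gv = 105 × 12 = 1260 mm².
A_nv = (105 − 1.5·20) × 12 = 900 mm².
A_nt = (25 − 0.5·20) × 12 = 180 mm².
0.6 F_u A_nv = 216 kN; 0.6 F_y A_gv = 189 kN → shear yielding governs the shear term.
R_n = 189 + 1.0 × 400 × 180 / 1000 = 261 kN.
Design strength φR_n = 0.75 × 261 = 196 kN.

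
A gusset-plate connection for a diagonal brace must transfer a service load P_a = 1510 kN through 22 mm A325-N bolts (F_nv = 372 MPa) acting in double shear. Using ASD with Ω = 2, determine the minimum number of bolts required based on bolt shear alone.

11 bolts

A_b = π·22²/4 = 380.1 mm².
Per-bolt allowable strength R_n/Ω = 372 × 380.1 × 2 / 1000 / 2 = 141.4 kN.
n ≥ 1510 / 141.4 = 10.68 → use 11 bolts.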